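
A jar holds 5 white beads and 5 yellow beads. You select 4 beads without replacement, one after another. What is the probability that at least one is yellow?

41/42

P(no yellow) = 5/10 × 4/9 × 3/8 × 2/7 = 120/5040 = 1/42.
P(at least one) = 1 − 1/42 = 41/42.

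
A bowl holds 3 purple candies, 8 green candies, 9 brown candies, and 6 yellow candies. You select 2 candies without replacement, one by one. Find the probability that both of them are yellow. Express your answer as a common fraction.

3/65

P(every draw is yellow) = 6/26 × 5/25 = 30/650 = 3/65.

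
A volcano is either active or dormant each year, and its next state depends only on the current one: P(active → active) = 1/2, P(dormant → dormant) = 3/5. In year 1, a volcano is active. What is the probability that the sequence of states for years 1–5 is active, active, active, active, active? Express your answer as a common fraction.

1/16

Year 1 is given. For each transition, use the conditional probability from the current state:
P(active | active) = 1/2; P(active | active) = 1/2; P(active | active) = 1/2; P(active | active) = 1/2.
P = 1/2 × 1/2 × 1/2 × 1/2 = 1/16.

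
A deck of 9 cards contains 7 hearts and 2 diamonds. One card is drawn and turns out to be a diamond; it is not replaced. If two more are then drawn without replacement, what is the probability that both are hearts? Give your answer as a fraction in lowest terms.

With the first card removed, 7 hearts remain out of 8.
P = 7/8 × 6/7 = 42/56 = 3/4.

3/4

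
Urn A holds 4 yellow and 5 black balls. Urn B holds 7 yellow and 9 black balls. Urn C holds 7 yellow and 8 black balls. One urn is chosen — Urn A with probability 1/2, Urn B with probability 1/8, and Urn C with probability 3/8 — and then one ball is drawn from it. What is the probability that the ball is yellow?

2603/5760

From Urn A: P(yellow) = 4/9.
From Urn B: P(yellow) = 7/16.
From Urn C: P(yellow) = 7/15.
Total probability = (1/2)(4/9) + (1/8)(7/16) + (3/8)(7/15) = 2603/5760.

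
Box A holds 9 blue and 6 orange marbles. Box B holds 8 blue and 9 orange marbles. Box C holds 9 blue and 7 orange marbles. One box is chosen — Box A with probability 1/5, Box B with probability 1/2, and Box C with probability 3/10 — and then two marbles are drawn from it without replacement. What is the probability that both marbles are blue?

From Box A: P(both blue) = (9/15)(8/14) = 12/35.
From Box B: P(both blue) = (8/17)(7/16) = 7/34.
From Box C: P(both blue) = (9/16)(8/15) = 3/10.
Total probability = (1/5)(12/35) + (1/2)(7/34) + (3/10)(3/10) = 778/2975.

778/2975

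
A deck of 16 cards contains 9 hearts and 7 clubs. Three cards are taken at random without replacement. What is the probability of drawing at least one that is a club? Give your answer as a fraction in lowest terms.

17/20

P(no clubs) = 9/16 × 8/15 × 7/14 = 504/3360 = 3/20.
P(at least one) = 1 − 3/20 = 17/20.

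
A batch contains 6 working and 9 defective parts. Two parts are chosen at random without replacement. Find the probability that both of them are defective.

P = 9/15 × 8/14 = 72/210 = 12/35.

12/35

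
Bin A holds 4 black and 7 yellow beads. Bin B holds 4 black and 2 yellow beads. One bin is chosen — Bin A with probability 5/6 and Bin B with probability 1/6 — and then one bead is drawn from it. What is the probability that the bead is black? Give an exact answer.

From Bin A: P(black) = 4/11.
From Bin B: P(black) = 4/6.
Total probability = (5/6)(4/11) + (1/6)(4/6) = 41/99.

41/99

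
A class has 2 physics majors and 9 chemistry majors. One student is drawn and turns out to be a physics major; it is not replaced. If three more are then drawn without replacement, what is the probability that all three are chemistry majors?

7/10

After the first draw, 9 of the remaining 10 students are chemistry majors.
P = 9/10 × 8/9 × 7/8 = 504/720 = 7/10.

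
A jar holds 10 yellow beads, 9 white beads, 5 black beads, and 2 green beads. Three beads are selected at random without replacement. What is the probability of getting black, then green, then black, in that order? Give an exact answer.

Multiply the probability of each draw given the previous ones:
P = 5/26 × 2/25 × 4/24 = 40/15600 = 1/390.

1/390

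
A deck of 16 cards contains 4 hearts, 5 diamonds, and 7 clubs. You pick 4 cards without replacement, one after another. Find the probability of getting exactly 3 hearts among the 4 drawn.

12/455

One ordering (hearts drawn first) has probability 4/16 × 3/15 × 2/14 × 12/13 = 288/43680 = 3/455.
There are C(4,3) = 4 such orderings, each equally likely, so P = 4 × 3/455 = 12/455.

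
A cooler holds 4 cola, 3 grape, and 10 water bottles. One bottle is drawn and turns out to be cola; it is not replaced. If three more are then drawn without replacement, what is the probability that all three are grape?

1/560

After the first draw, 3 of the remaining 16 bottles are grape.
P = 3/16 × 2/15 × 1/14 = 6/3360 = 1/560.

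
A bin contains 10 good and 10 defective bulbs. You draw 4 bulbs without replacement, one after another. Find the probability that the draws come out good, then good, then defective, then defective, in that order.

45/646

Each draw changes the counts, so multiply the conditional probabilities along the sequence:
P = 10/20 × 9/19 × 10/18 × 9/17 = 8100/116280 = 45/646.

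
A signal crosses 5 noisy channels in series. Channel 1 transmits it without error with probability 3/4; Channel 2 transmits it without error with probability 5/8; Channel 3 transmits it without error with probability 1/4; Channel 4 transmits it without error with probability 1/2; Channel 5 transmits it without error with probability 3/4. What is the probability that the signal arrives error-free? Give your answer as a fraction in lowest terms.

45/1024

Each stage is reached only if all earlier stages succeed, so
P = 3/4 × 5/8 × 1/4 × 1/2 × 3/4 = 45/1024.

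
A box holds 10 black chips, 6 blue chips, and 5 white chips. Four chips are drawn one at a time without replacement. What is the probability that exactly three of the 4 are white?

32/1197

One ordering (white drawn first) has probability 5/21 × 4/20 × 3/19 × 16/18 = 960/143640 = 8/1197.
There are C(4,3) = 4 such orderings, each equally likely, so P = 4 × 8/1197 = 32/1197.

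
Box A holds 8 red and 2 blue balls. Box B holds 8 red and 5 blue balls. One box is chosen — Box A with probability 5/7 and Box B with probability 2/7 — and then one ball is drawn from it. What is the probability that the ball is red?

From Box A: P(red) = 8/10.
From Box B: P(red) = 8/13.
Total probability = (5/7)(8/10) + (2/7)(8/13) = 68/91.

68/91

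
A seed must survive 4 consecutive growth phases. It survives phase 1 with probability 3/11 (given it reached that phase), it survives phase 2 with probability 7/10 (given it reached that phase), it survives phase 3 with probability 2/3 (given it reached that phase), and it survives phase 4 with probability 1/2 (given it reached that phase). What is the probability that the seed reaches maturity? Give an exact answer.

Each stage is reached only if all earlier stages succeed, so
P = 3/11 × 7/10 × 2/3 × 1/2 = 42/660 = 7/110.

7/110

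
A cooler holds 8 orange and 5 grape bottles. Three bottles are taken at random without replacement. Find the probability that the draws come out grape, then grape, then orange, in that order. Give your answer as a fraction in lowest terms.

40/429

Each draw changes the counts, so multiply the conditional probabilities along the sequence:
P = 5/13 × 4/12 × 8/11 = 160/1716 = 40/429.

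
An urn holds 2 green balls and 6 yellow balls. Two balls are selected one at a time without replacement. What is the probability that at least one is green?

P(no green) = 6/8 × 5/7 = 30/56 = 15/28.
P(at least one) = 1 − 15/28 = 13/28.

13/28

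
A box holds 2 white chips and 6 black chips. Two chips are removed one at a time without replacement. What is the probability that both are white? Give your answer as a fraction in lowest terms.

P(all white) = 2/8 × 1/7 = 2/56 = 1/28.

1/28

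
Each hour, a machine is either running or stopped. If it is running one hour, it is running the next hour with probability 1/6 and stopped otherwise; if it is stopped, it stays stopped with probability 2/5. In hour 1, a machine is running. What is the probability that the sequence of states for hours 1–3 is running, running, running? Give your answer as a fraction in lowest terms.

1/36

Hour 1 is given. For each transition, use the conditional probability from the current state:
P(running | running) = 1/6; P(running | running) = 1/6.
P = 1/6 × 1/6 = 1/36.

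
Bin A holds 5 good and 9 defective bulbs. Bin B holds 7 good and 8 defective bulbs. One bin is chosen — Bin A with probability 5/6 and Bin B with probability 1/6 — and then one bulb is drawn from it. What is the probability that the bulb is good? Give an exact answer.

From Bin A: P(good) = 5/14.
From Bin B: P(good) = 7/15.
Total probability = (5/6)(5/14) + (1/6)(7/15) = 473/1260.

473/1260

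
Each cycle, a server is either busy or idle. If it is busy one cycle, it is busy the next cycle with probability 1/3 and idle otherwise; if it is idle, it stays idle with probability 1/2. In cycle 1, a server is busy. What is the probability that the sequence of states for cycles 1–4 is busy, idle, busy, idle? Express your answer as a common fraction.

2/9

Cycle 1 is given. For each transition, use the conditional probability from the current state:
P(idle | busy) = 2/3; P(busy | idle) = 1/2; P(idle | busy) = 2/3.
P = 2/3 × 1/2 × 2/3 = 4/18 = 2/9.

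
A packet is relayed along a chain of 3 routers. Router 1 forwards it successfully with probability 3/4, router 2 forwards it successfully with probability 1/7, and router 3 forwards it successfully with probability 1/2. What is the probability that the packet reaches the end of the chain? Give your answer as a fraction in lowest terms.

Each stage is reached only if all earlier stages succeed, so
P = 3/4 × 1/7 × 1/2 = 3/56.

3/56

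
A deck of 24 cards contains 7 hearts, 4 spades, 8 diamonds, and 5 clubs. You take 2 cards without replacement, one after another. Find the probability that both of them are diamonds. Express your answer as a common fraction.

P(all diamonds) = 8/24 × 7/23 = 56/552 = 7/69.

7/69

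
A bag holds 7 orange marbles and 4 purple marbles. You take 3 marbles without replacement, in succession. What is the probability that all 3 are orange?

P(every draw is orange) = 7/11 × 6/10 × 5/9 = 210/990 = 7/33.

7/33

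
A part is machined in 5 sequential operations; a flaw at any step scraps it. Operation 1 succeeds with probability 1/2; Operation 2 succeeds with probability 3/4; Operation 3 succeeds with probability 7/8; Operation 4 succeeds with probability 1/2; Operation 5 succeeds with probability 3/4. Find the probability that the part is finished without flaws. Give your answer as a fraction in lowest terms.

63/512

The events are sequential, so multiply the conditional probabilities:
P = 1/2 × 3/4 × 7/8 × 1/2 × 3/4 = 63/512.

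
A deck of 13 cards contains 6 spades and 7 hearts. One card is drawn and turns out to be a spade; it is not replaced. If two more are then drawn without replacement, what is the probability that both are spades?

5/33

With the first card removed, 5 spades remain out of 12.
P = 5/12 × 4/11 = 20/132 = 5/33.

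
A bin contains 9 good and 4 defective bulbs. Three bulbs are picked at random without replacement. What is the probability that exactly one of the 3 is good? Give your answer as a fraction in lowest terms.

27/143

One ordering (good drawn first) has probability 9/13 × 4/12 × 3/11 = 108/1716 = 9/143.
There are C(3,1) = 3 such orderings, each equally likely, so P = 3 × 9/143 = 27/143.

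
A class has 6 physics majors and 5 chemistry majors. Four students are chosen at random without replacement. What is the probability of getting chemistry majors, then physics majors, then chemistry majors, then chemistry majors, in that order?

Multiply the probability of each draw given the previous ones:
P = 5/11 × 6/10 × 4/9 × 3/8 = 360/7920 = 1/22.

1/22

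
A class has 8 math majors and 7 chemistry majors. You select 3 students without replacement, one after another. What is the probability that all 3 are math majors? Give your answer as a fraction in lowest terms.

P(all math majors) = 8/15 × 7/14 × 6/13 = 336/2730 = 8/65.

8/65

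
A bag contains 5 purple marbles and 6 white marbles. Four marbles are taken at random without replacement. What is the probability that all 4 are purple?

P = 5/11 × 4/10 × 3/9 × 2/8 = 120/7920 = 1/66.

1/66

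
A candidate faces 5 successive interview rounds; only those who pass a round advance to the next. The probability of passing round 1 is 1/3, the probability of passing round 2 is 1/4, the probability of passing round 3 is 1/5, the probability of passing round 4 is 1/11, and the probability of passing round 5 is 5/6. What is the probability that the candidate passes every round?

1/792

The events are sequential, so multiply the conditional probabilities:
P = 1/3 × 1/4 × 1/5 × 1/11 × 5/6 = 5/3960 = 1/792.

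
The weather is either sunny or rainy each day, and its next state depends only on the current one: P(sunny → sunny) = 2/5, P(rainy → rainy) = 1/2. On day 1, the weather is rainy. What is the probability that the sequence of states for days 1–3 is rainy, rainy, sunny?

1/4

Day 1 is given. For each transition, use the conditional probability from the current state:
P(rainy | rainy) = 1/2; P(sunny | rainy) = 1/2.
P = 1/2 × 1/2 = 1/4.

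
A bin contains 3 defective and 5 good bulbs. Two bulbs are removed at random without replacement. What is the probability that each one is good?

P(all good) = 5/8 × 4/7 = 20/56 = 5/14.

5/14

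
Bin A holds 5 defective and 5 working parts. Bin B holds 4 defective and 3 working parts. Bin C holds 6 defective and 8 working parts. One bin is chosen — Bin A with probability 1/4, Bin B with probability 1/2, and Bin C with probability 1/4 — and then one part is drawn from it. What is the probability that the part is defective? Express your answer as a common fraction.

From Bin A: P(defective) = 5/10.
From Bin B: P(defective) = 4/7.
From Bin C: P(defective) = 6/14.
Total probability = (1/4)(5/10) + (1/2)(4/7) + (1/4)(6/14) = 29/56.

29/56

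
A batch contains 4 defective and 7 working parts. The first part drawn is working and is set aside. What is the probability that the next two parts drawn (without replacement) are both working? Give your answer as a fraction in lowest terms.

1/3

After the first draw, 6 of the remaining 10 parts are working.
P = 6/10 × 5/9 = 30/90 = 1/3.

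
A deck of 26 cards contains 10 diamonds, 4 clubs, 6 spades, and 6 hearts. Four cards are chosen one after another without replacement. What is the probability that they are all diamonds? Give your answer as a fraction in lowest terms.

21/1495

P(all diamonds) = 10/26 × 9/25 × 8/24 × 7/23 = 5040/358800 = 21/1495.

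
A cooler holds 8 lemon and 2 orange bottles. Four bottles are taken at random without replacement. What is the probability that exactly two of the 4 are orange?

One ordering (orange drawn first) has probability 2/10 × 1/9 × 8/8 × 7/7 = 112/5040 = 1/45.
There are C(4,2) = 6 such orderings, each equally likely, so P = 6 × 1/45 = 2/15.

2/15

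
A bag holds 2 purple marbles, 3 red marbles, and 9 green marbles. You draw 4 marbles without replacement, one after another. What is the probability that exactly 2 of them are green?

360/1001

One ordering (green drawn first) has probability 9/14 × 8/13 × 5/12 × 4/11 = 1440/24024 = 60/1001.
There are C(4,2) = 6 such orderings, each equally likely, so P = 6 × 60/1001 = 360/1001.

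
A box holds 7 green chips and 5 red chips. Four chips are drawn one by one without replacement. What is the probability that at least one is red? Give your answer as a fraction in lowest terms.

P(no red) = 7/12 × 6/11 × 5/10 × 4/9 = 840/11880 = 7/99.
P(at least one) = 1 − 7/99 = 92/99.

92/99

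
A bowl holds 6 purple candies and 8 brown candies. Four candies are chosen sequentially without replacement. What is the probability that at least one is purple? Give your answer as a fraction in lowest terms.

133/143

P(no purple) = 8/14 × 7/13 × 6/12 × 5/11 = 1680/24024 = 10/143.
P(at least one) = 1 − 10/143 = 133/143.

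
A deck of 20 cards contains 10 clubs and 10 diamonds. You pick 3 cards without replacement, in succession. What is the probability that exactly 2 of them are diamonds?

One ordering (diamonds drawn first) has probability 10/20 × 9/19 × 10/18 = 900/6840 = 5/38.
There are C(3,2) = 3 such orderings, each equally likely, so P = 3 × 5/38 = 15/38.

15/38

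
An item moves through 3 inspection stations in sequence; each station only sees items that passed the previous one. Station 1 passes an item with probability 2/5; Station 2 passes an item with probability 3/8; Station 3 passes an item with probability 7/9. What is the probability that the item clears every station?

7/60

Each stage is reached only if all earlier stages succeed, so
P = 2/5 × 3/8 × 7/9 = 42/360 = 7/60.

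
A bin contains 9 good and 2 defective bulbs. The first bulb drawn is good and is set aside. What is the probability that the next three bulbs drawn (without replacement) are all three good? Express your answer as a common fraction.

With the first bulb removed, 8 good remain out of 10.
P = 8/10 × 7/9 × 6/8 = 336/720 = 7/15.

7/15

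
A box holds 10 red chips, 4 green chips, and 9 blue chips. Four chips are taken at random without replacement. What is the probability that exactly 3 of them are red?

312/1771

One ordering (red drawn first) has probability 10/23 × 9/22 × 8/21 × 13/20 = 9360/212520 = 78/1771.
There are C(4,3) = 4 such orderings, each equally likely, so P = 4 × 78/1771 = 312/1771.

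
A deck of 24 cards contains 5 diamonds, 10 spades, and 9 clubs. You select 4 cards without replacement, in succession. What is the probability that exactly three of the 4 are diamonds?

95/5313

One ordering (diamonds drawn first) has probability 5/24 × 4/23 × 3/22 × 19/21 = 1140/255024 = 95/21252.
There are C(4,3) = 4 such orderings, each equally likely, so P = 4 × 95/21252 = 95/5313.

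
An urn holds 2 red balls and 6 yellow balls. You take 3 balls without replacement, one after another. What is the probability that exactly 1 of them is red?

15/28

One ordering (red drawn first) has probability 2/8 × 6/7 × 5/6 = 60/336 = 5/28.
There are C(3,1) = 3 such orderings, each equally likely, so P = 3 × 5/28 = 15/28.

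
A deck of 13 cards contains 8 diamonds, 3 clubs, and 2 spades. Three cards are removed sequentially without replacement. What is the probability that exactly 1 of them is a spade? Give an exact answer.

One ordering (a spade drawn first) has probability 2/13 × 11/12 × 10/11 = 220/1716 = 5/39.
There are C(3,1) = 3 such orderings, each equally likely, so P = 3 × 5/39 = 5/13.

5/13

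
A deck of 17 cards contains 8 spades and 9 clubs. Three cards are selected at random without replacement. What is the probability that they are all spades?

P(all spades) = 8/17 × 7/16 × 6/15 = 336/4080 = 7/85.

7/85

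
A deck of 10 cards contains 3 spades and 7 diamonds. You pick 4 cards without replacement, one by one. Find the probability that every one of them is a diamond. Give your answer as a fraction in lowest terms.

P(every draw is a diamond) = 7/10 × 6/9 × 5/8 × 4/7 = 840/5040 = 1/6.

1/6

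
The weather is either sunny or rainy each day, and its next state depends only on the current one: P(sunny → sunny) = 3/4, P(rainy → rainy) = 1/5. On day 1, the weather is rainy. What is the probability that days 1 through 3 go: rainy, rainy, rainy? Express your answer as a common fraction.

1/25

Day 1 is given. For each transition, use the conditional probability from the current state:
P(rainy | rainy) = 1/5; P(rainy | rainy) = 1/5.
P = 1/5 × 1/5 = 1/25.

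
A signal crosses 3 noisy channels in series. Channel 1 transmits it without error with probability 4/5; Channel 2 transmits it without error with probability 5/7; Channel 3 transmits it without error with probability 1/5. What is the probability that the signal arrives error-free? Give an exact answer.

4/35

Each stage is reached only if all earlier stages succeed, so
P = 4/5 × 5/7 × 1/5 = 20/175 = 4/35.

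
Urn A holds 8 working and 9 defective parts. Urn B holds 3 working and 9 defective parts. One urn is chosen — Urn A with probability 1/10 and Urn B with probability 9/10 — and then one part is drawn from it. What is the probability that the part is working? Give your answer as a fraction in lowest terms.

From Urn A: P(working) = 8/17.
From Urn B: P(working) = 3/12.
Total probability = (1/10)(8/17) + (9/10)(3/12) = 37/136.

37/136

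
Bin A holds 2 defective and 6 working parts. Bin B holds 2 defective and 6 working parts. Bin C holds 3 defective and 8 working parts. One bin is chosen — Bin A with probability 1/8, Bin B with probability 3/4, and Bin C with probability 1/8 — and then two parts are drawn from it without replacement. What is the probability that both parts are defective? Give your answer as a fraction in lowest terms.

67/1760

From Bin A: P(both defective) = (2/8)(1/7) = 1/28.
From Bin B: P(both defective) = (2/8)(1/7) = 1/28.
From Bin C: P(both defective) = (3/11)(2/10) = 3/55.
Total probability = (1/8)(1/28) + (3/4)(1/28) + (1/8)(3/55) = 67/1760.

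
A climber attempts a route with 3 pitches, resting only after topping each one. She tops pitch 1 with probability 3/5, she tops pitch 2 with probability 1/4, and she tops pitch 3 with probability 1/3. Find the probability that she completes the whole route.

1/20

The events are sequential, so multiply the conditional probabilities:
P = 3/5 × 1/4 × 1/3 = 3/60 = 1/20.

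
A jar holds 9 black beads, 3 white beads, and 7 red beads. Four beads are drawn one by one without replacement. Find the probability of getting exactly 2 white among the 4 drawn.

One ordering (white drawn first) has probability 3/19 × 2/18 × 16/17 × 15/16 = 1440/93024 = 5/323.
There are C(4,2) = 6 such orderings, each equally likely, so P = 6 × 5/323 = 30/323.

30/323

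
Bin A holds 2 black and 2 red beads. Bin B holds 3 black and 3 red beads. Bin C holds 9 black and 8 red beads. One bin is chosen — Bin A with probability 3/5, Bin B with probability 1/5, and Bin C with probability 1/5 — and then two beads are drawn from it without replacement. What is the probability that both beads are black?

82/425

From Bin A: P(both black) = (2/4)(1/3) = 1/6.
From Bin B: P(both black) = (3/6)(2/5) = 1/5.
From Bin C: P(both black) = (9/17)(8/16) = 9/34.
Total probability = (3/5)(1/6) + (1/5)(1/5) + (1/5)(9/34) = 82/425.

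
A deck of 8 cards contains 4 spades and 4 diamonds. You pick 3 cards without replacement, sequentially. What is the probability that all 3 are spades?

P = 4/8 × 3/7 × 2/6 = 24/336 = 1/14.

1/14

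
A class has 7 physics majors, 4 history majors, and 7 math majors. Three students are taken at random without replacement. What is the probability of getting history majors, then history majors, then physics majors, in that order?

7/408

Each draw changes the counts, so multiply the conditional probabilities along the sequence:
P = 4/18 × 3/17 × 7/16 = 84/4896 = 7/408.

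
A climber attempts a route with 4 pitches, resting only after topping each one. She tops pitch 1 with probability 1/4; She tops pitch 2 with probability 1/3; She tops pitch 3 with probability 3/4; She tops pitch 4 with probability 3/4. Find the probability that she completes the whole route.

3/64

Each stage is reached only if all earlier stages succeed, so
P = 1/4 × 1/3 × 3/4 × 3/4 = 9/192 = 3/64.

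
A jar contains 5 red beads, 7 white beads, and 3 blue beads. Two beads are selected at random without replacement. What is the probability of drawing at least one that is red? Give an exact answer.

4/7

P(no red) = 10/15 × 9/14 = 90/210 = 3/7.
P(at least one) = 1 − 3/7 = 4/7.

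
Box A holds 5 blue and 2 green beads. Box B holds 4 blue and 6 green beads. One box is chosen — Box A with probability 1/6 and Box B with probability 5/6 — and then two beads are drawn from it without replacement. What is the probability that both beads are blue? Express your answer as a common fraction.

4/21

From Box A: P(both blue) = (5/7)(4/6) = 10/21.
From Box B: P(both blue) = (4/10)(3/9) = 2/15.
Total probability = (1/6)(10/21) + (5/6)(2/15) = 4/21.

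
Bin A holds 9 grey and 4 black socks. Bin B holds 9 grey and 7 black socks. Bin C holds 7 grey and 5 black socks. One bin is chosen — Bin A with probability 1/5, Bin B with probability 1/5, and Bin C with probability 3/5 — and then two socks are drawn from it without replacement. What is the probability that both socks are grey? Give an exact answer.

From Bin A: P(both grey) = (9/13)(8/12) = 6/13.
From Bin B: P(both grey) = (9/16)(8/15) = 3/10.
From Bin C: P(both grey) = (7/12)(6/11) = 7/22.
Total probability = (1/5)(6/13) + (1/5)(3/10) + (3/5)(7/22) = 1227/3575.

1227/3575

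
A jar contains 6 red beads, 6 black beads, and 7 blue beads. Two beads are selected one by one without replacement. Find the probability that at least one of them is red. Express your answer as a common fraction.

31/57

P(no red) = 13/19 × 12/18 = 156/342 = 26/57.
P(at least one) = 1 − 26/57 = 31/57.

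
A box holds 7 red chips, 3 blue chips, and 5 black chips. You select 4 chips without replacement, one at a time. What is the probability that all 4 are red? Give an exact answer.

P(every draw is red) = 7/15 × 6/14 × 5/13 × 4/12 = 840/32760 = 1/39.

1/39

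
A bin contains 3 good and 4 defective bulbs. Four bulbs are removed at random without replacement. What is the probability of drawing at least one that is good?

34/35

P(no good) = 4/7 × 3/6 × 2/5 × 1/4 = 24/840 = 1/35.
P(at least one) = 1 − 1/35 = 34/35.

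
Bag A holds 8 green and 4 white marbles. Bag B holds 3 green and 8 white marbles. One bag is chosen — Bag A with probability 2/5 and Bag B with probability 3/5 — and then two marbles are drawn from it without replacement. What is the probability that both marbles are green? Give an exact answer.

167/825

From Bag A: P(both green) = (8/12)(7/11) = 14/33.
From Bag B: P(both green) = (3/11)(2/10) = 3/55.
Total probability = (2/5)(14/33) + (3/5)(3/55) = 167/825.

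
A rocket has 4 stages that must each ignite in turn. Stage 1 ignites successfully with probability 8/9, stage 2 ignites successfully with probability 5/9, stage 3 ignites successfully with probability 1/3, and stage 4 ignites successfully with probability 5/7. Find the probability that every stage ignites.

200/1701

The events are sequential, so multiply the conditional probabilities:
P = 8/9 × 5/9 × 1/3 × 5/7 = 200/1701.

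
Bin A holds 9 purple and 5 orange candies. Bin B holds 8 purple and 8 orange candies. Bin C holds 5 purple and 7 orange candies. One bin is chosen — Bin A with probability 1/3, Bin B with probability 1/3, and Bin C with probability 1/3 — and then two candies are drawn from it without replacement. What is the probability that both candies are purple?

23437/90090

From Bin A: P(both purple) = (9/14)(8/13) = 36/91.
From Bin B: P(both purple) = (8/16)(7/15) = 7/30.
From Bin C: P(both purple) = (5/12)(4/11) = 5/33.
Total probability = (1/3)(36/91) + (1/3)(7/30) + (1/3)(5/33) = 23437/90090.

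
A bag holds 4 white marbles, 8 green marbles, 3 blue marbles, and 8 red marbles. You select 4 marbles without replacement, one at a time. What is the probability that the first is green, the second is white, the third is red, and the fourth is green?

Each draw changes the counts, so multiply the conditional probabilities along the sequence:
P = 8/23 × 4/22 × 8/21 × 7/20 = 1792/212520 = 32/3795.

32/3795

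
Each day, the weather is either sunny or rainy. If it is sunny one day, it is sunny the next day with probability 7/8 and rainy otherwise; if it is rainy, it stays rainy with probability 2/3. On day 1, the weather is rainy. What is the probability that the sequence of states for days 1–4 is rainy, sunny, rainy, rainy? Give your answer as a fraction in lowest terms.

1/36

Day 1 is given. For each transition, use the conditional probability from the current state:
P(sunny | rainy) = 1/3; P(rainy | sunny) = 1/8; P(rainy | rainy) = 2/3.
P = 1/3 × 1/8 × 2/3 = 2/72 = 1/36.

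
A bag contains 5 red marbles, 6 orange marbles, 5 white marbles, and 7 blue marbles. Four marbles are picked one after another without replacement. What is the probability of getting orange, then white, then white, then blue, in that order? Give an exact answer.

Chain rule:
P = 6/23 × 5/22 × 4/21 × 7/20 = 840/212520 = 1/253.

1/253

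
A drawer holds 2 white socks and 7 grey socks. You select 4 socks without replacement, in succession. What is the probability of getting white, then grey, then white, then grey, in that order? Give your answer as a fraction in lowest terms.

1/36

Each draw changes the counts, so multiply the conditional probabilities along the sequence:
P = 2/9 × 7/8 × 1/7 × 6/6 = 84/3024 = 1/36.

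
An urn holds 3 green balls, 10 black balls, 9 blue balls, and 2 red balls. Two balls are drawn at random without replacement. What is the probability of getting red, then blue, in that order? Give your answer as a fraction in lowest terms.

3/92

Multiply the probability of each draw given the previous ones:
P = 2/24 × 9/23 = 18/552 = 3/92.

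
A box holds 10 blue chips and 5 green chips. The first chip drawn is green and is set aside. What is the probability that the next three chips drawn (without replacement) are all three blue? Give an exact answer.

30/91

After the first draw, 10 of the remaining 14 chips are blue.
P = 10/14 × 9/13 × 8/12 = 720/2184 = 30/91.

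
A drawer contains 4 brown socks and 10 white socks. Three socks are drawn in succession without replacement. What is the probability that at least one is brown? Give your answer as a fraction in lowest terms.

61/91

P(no brown) = 10/14 × 9/13 × 8/12 = 720/2184 = 30/91.
P(at least one) = 1 − 30/91 = 61/91.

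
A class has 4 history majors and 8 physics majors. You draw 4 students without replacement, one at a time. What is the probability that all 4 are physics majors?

14/99

P(every draw is a physics major) = 8/12 × 7/11 × 6/10 × 5/9 = 1680/11880 = 14/99.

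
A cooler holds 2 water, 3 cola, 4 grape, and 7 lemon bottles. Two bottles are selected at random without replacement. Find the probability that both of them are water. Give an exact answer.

P = 2/16 × 1/15 = 2/240 = 1/120.

1/120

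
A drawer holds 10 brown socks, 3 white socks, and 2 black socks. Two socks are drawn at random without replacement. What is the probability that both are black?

P(every draw is black) = 2/15 × 1/14 = 2/210 = 1/105.

1/105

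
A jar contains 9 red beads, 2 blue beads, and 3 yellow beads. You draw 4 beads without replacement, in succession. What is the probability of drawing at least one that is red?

P(no red) = 5/14 × 4/13 × 3/12 × 2/11 = 120/24024 = 5/1001.
P(at least one) = 1 − 5/1001 = 996/1001.

996/1001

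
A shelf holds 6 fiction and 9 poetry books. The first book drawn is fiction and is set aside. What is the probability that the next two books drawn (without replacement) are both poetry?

After the first draw, 9 of the remaining 14 books are poetry.
P = 9/14 × 8/13 = 72/182 = 36/91.

36/91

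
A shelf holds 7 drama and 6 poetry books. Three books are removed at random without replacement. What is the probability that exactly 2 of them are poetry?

105/286

One ordering (poetry drawn first) has probability 6/13 × 5/12 × 7/11 = 210/1716 = 35/286.
There are C(3,2) = 3 such orderings, each equally likely, so P = 3 × 35/286 = 105/286.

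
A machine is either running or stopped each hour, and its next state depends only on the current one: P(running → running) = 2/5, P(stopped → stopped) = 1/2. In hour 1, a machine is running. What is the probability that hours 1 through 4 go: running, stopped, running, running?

3/25

Hour 1 is given. For each transition, use the conditional probability from the current state:
P(stopped | running) = 3/5; P(running | stopped) = 1/2; P(running | running) = 2/5.
P = 3/5 × 1/2 × 2/5 = 6/50 = 3/25.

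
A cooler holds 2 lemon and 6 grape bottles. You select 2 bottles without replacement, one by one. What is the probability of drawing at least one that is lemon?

P(no lemon) = 6/8 × 5/7 = 30/56 = 15/28.
P(at least one) = 1 − 15/28 = 13/28.

13/28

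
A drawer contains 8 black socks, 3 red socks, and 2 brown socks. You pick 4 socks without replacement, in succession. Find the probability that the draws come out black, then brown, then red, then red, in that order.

Each draw changes the counts, so multiply the conditional probabilities along the sequence:
P = 8/13 × 2/12 × 3/11 × 2/10 = 96/17160 = 4/715.

4/715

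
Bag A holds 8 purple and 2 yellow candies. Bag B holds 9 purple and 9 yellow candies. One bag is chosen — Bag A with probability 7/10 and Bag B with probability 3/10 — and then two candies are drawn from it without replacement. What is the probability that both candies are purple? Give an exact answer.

From Bag A: P(both purple) = (8/10)(7/9) = 28/45.
From Bag B: P(both purple) = (9/18)(8/17) = 4/17.
Total probability = (7/10)(28/45) + (3/10)(4/17) = 1936/3825.

1936/3825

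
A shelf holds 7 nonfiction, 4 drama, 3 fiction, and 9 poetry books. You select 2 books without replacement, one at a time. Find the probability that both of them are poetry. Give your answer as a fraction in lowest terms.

P = 9/23 × 8/22 = 72/506 = 36/253.

36/253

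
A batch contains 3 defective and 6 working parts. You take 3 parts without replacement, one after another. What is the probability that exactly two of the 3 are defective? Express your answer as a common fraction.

One ordering (defective drawn first) has probability 3/9 × 2/8 × 6/7 = 36/504 = 1/14.
There are C(3,2) = 3 such orderings, each equally likely, so P = 3 × 1/14 = 3/14.

3/14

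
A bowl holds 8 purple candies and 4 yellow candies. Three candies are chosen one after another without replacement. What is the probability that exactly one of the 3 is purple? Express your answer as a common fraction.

12/55

One ordering (purple drawn first) has probability 8/12 × 4/11 × 3/10 = 96/1320 = 4/55.
There are C(3,1) = 3 such orderings, each equally likely, so P = 3 × 4/55 = 12/55.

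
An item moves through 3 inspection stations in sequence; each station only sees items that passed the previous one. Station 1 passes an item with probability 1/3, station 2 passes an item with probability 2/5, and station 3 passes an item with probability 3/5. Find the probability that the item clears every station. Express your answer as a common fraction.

2/25

Each stage is reached only if all earlier stages succeed, so
P = 1/3 × 2/5 × 3/5 = 6/75 = 2/25.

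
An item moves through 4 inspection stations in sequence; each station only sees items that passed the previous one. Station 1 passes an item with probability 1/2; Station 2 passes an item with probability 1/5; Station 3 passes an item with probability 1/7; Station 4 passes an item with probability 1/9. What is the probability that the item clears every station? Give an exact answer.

1/630

The events are sequential, so multiply the conditional probabilities:
P = 1/2 × 1/5 × 1/7 × 1/9 = 1/630.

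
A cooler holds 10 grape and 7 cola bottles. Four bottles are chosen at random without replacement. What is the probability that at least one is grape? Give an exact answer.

P(no grape) = 7/17 × 6/16 × 5/15 × 4/14 = 840/57120 = 1/68.
P(at least one) = 1 − 1/68 = 67/68.

67/68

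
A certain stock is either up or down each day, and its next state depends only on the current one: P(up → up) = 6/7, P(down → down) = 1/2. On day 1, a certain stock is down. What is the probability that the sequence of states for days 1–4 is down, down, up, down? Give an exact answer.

Day 1 is given. For each transition, use the conditional probability from the current state:
P(down | down) = 1/2; P(up | down) = 1/2; P(down | up) = 1/7.
P = 1/2 × 1/2 × 1/7 = 1/28.

1/28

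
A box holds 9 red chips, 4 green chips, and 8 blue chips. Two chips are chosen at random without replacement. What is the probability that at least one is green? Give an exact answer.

37/105

P(no green) = 17/21 × 16/20 = 272/420 = 68/105.
P(at least one) = 1 − 68/105 = 37/105.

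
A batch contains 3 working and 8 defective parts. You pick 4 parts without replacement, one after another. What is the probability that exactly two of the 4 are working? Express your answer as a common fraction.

14/55

One ordering (working drawn first) has probability 3/11 × 2/10 × 8/9 × 7/8 = 336/7920 = 7/165.
There are C(4,2) = 6 such orderings, each equally likely, so P = 6 × 7/165 = 14/55.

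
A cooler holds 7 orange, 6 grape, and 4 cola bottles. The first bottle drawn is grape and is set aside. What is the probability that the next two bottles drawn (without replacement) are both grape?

After the first draw, 5 of the remaining 16 bottles are grape.
P = 5/16 × 4/15 = 20/240 = 1/12.

1/12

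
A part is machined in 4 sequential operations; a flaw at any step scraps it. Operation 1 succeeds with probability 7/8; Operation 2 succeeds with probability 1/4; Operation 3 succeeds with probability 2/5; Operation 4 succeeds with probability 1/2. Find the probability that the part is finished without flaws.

7/160

Each stage is reached only if all earlier stages succeed, so
P = 7/8 × 1/4 × 2/5 × 1/2 = 14/320 = 7/160.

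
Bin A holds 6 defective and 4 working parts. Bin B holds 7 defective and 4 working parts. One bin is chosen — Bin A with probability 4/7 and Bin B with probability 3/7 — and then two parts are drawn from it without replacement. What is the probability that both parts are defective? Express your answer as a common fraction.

409/1155

From Bin A: P(both defective) = (6/10)(5/9) = 1/3.
From Bin B: P(both defective) = (7/11)(6/10) = 21/55.
Total probability = (4/7)(1/3) + (3/7)(21/55) = 409/1155.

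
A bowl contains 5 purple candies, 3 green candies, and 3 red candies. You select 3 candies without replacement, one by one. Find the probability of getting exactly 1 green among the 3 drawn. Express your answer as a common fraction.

One ordering (green drawn first) has probability 3/11 × 8/10 × 7/9 = 168/990 = 28/165.
There are C(3,1) = 3 such orderings, each equally likely, so P = 3 × 28/165 = 28/55.

28/55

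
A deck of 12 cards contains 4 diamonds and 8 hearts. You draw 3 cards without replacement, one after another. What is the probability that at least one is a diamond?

41/55

P(no diamonds) = 8/12 × 7/11 × 6/10 = 336/1320 = 14/55.
P(at least one) = 1 − 14/55 = 41/55.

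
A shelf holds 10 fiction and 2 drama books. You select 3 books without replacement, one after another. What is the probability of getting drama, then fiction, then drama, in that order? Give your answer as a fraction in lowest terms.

Multiply the probability of each draw given the previous ones:
P = 2/12 × 10/11 × 1/10 = 20/1320 = 1/66.

1/66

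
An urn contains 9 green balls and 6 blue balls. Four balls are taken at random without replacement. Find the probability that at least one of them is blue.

P(no blue) = 9/15 × 8/14 × 7/13 × 6/12 = 3024/32760 = 6/65.
P(at least one) = 1 − 6/65 = 59/65.

59/65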